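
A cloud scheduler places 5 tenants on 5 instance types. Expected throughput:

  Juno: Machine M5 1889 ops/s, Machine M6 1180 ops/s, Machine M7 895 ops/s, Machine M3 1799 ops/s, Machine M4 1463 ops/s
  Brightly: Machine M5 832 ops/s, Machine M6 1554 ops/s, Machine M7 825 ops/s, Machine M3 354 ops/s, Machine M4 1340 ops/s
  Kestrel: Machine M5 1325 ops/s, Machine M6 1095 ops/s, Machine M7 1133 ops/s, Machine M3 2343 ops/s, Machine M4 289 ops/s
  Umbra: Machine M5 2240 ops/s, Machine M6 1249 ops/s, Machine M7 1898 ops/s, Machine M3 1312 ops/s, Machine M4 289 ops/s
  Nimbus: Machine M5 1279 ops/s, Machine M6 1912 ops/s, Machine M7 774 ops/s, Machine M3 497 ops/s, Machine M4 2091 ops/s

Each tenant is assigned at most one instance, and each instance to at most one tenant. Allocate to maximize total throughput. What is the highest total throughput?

Optimal: Juno→Machine M5 (1889 ops/s), Brightly→Machine M6 (1554 ops/s), Kestrel→Machine M3 (2343 ops/s), Umbra→Machine M7 (1898 ops/s), Nimbus→Machine M4 (2091 ops/s) — total 1889+1554+2343+1898+2091 = 9775 ops/s.
Column-greedy (each instance in turn goes to its best remaining tenant) gives 8424 ops/s, worse by 1351.
Every other assignment is strictly worse.

Max total: 9775 ops/s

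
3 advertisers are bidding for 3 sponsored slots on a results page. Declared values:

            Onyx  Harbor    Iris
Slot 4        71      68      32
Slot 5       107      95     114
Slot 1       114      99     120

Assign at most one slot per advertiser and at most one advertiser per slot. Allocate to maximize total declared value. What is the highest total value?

Treat this as an assignment problem: match each advertiser to one slot.
Optimal: Onyx→Slot 1 ($114), Harbor→Slot 4 ($68), Iris→Slot 5 ($114) — total 114+68+114 = $296.

Max total: $296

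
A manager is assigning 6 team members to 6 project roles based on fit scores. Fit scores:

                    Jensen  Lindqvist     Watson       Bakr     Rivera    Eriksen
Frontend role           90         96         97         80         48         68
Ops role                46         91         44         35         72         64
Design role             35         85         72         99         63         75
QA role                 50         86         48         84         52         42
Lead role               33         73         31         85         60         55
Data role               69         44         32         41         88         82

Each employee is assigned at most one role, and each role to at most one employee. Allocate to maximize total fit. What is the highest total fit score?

Maximum total: 487 pts

Optimal: Jensen→Frontend role (90 pts), Lindqvist→QA role (86 pts), Watson→Design role (72 pts), Bakr→Lead role (85 pts), Rivera→Ops role (72 pts), Eriksen→Data role (82 pts) — total 90+86+72+85+72+82 = 487 pts.
Max-entry greedy (repeatedly take the single best remaining cell) gives 480 pts, worse by 7.
Swapping Watson↔Bakr (Watson→Lead role 31 pts, Bakr→Design role 99 pts) loses 27.
Every other assignment is strictly worse.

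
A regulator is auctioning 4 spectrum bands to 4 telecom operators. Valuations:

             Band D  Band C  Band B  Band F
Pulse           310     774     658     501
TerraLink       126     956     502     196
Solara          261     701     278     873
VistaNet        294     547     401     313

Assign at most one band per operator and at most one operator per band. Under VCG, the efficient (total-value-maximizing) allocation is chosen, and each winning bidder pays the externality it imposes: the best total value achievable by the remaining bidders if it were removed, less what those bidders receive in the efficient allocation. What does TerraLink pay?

Efficient allocation: Pulse→Band B ($658M), TerraLink→Band C ($956M), Solara→Band F ($873M), VistaNet→Band D ($294M); total welfare W = $2781M.
TerraLink receives Band C at value $956M, so the others get W − 956 = $1825M.
Without TerraLink: best allocation of the remaining 3 bidders over all 4 bands is Pulse→Band B ($658M), Solara→Band F ($873M), VistaNet→Band C ($547M), total $2078M.
VCG payment = (others' best without TerraLink) − (others' welfare with TerraLink) = 2078 − 1825 = $253M.

TerraLink pays $253M.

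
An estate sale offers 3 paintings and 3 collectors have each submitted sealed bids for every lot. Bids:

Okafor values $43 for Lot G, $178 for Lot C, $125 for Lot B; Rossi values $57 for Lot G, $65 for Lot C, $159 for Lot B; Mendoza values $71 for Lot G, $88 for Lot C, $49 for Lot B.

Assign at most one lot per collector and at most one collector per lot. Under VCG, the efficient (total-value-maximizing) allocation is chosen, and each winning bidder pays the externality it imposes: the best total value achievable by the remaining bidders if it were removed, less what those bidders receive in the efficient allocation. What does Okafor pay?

Efficient allocation: Okafor→Lot C ($178), Rossi→Lot B ($159), Mendoza→Lot G ($71); total welfare W = $408.
Okafor receives Lot C at value $178, so the others get W − 178 = $230.
Without Okafor: best allocation of the remaining 2 bidders over all 3 lots is Rossi→Lot B ($159), Mendoza→Lot C ($88), total $247.
VCG payment = (others' best without Okafor) − (others' welfare with Okafor) = 247 − 230 = $17.

Okafor pays $17.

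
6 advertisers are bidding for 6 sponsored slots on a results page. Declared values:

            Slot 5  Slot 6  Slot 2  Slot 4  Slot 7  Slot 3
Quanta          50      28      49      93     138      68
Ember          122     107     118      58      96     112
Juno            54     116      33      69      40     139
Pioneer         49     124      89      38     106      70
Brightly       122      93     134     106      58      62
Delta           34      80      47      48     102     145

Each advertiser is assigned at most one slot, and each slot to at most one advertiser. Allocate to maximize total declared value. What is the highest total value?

Optimal: Quanta→Slot 7 ($138), Ember→Slot 5 ($122), Juno→Slot 4 ($69), Pioneer→Slot 6 ($124), Brightly→Slot 2 ($134), Delta→Slot 3 ($145) — total 138+122+69+124+134+145 = $732.
Column-greedy (each slot in turn goes to its best remaining advertiser) gives $714, worse by 18.
Swapping Quanta↔Delta (Quanta→Slot 3 $68, Delta→Slot 7 $102) loses 113.
Every other assignment is strictly worse.

Max total: $732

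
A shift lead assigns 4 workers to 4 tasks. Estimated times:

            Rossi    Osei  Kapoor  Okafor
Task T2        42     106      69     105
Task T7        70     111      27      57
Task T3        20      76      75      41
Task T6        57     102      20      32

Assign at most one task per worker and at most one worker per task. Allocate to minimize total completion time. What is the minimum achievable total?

Min total: 177 min

Optimal: Rossi→Task T2 (42 min), Osei→Task T3 (76 min), Kapoor→Task T7 (27 min), Okafor→Task T6 (32 min) — total 42+76+27+32 = 177 min.
Row-greedy (each worker in turn takes its cheapest remaining task) gives 254 min, worse by 77.
Next-best assignment: Rossi→Task T3, Osei→Task T2, Kapoor→Task T7, Okafor→Task T6 = 185 min.
Swapping Kapoor↔Okafor (Kapoor→Task T6 20 min, Okafor→Task T7 57 min) adds 18.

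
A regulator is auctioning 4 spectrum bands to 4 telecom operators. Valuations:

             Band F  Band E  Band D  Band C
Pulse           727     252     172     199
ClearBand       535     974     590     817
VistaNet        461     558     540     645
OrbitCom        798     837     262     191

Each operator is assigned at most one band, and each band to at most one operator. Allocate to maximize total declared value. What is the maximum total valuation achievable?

Optimal: Pulse→Band F ($727M), ClearBand→Band C ($817M), VistaNet→Band D ($540M), OrbitCom→Band E ($837M) — total 727+817+540+837 = $2921M.
Column-greedy (each band in turn goes to its best remaining operator) gives $2511M, worse by 410.
Next-best assignment: Pulse→Band F, ClearBand→Band D, VistaNet→Band C, OrbitCom→Band E = $2799M.

Max total: $2921M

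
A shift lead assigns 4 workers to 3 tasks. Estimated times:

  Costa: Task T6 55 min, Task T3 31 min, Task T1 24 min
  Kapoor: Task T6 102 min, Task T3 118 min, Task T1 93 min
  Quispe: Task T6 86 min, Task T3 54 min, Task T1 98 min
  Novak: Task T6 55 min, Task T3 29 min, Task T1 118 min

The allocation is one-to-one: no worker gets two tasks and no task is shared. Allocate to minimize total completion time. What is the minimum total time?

Min total: 133 min

This is the linear assignment problem.
Optimal: Novak→Task T6 (55 min), Quispe→Task T3 (54 min), Costa→Task T1 (24 min) — total 55+54+24 = 133 min.
Min-entry greedy (repeatedly take the single cheapest remaining cell) gives 139 min, worse by 6.
Next-best assignment: Quispe→Task T6, Novak→Task T3, Costa→Task T1 = 139 min.
No other one-to-one assignment undercuts 133 min.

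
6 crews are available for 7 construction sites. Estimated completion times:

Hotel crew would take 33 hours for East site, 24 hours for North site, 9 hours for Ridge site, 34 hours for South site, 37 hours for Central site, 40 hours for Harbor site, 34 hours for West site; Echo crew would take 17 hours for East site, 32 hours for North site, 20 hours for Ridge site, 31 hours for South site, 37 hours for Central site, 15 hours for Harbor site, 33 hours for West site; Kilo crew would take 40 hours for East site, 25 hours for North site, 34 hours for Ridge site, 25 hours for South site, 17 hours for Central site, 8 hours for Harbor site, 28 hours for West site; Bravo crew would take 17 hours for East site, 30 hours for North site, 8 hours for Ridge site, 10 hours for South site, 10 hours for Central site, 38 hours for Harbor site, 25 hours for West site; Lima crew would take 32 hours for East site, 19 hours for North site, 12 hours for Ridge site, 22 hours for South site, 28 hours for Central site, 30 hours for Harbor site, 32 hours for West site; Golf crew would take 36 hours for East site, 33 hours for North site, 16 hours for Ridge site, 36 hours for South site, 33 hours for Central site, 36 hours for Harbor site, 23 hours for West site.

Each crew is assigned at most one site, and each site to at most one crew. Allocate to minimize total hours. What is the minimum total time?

Min total: 86 hours

Optimal: Hotel crew→Ridge site (9 hours), Echo crew→East site (17 hours), Kilo crew→Harbor site (8 hours), Bravo crew→South site (10 hours), Lima crew→North site (19 hours), Golf crew→West site (23 hours) — total 9+17+8+10+19+23 = 86 hours.
Min-entry greedy (repeatedly take the single cheapest remaining cell) gives 109 hours, worse by 23.
Swapping Bravo crew↔Echo crew (Bravo crew→East site 17 hours, Echo crew→South site 31 hours) adds 21.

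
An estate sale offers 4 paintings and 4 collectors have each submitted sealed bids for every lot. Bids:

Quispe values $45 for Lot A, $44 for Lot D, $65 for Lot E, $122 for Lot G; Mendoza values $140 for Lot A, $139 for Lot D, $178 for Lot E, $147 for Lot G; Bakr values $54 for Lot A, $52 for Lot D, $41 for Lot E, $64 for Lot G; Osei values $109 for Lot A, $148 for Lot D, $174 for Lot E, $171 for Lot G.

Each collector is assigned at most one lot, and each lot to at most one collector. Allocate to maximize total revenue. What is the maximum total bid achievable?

This is the linear assignment problem.
Optimal: Quispe→Lot G ($122), Mendoza→Lot E ($178), Bakr→Lot A ($54), Osei→Lot D ($148) — total 122+178+54+148 = $502.
Max-entry greedy (repeatedly take the single best remaining cell) gives $447, worse by 55.
Next-best assignment: Quispe→Lot G, Mendoza→Lot D, Bakr→Lot A, Osei→Lot E = $489.
No other one-to-one assignment exceeds $502.

Max total: $502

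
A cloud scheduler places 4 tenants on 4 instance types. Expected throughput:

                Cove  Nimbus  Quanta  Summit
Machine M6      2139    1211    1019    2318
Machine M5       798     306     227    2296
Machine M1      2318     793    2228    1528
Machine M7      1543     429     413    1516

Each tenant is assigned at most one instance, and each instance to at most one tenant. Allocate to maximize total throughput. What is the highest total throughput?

This is a one-to-one assignment (maximum-weight bipartite matching).
Optimal: Cove→Machine M7 (1543 ops/s), Nimbus→Machine M6 (1211 ops/s), Quanta→Machine M1 (2228 ops/s), Summit→Machine M5 (2296 ops/s) — total 1543+1211+2228+2296 = 7278 ops/s.
Max-entry greedy (repeatedly take the single best remaining cell) gives 5292 ops/s, worse by 1986.
Swapping Cove↔Quanta (Cove→Machine M1 2318 ops/s, Quanta→Machine M7 413 ops/s) loses 1040.

Max total: 7278 ops/s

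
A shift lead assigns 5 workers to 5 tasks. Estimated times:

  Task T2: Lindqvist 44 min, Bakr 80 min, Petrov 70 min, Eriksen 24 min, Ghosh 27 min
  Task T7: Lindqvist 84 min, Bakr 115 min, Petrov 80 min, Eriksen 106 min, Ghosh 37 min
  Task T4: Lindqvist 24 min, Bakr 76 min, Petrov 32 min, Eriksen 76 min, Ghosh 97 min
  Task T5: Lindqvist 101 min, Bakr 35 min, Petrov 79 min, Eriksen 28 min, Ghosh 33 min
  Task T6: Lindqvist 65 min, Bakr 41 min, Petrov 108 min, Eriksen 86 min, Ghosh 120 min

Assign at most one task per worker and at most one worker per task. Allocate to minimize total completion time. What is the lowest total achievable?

Minimum total: 182 min

Optimal: Lindqvist→Task T2 (44 min), Bakr→Task T6 (41 min), Petrov→Task T4 (32 min), Eriksen→Task T5 (28 min), Ghosh→Task T7 (37 min) — total 44+41+32+28+37 = 182 min.
Row-greedy (each worker in turn takes its cheapest remaining task) gives 252 min, worse by 70.
Next-best assignment: Lindqvist→Task T6, Bakr→Task T5, Petrov→Task T4, Eriksen→Task T2, Ghosh→Task T7 = 193 min.
Checked against all permutations: 182 min is optimal.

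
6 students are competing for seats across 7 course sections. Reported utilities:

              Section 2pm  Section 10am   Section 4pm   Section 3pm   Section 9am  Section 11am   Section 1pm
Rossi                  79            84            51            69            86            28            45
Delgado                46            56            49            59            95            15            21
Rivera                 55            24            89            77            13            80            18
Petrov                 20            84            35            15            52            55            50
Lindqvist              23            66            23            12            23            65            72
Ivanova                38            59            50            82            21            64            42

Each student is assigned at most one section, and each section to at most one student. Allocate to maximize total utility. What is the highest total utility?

Optimal: Rossi→Section 2pm (79 points), Delgado→Section 9am (95 points), Rivera→Section 4pm (89 points), Petrov→Section 10am (84 points), Lindqvist→Section 1pm (72 points), Ivanova→Section 3pm (82 points) — total 79+95+89+84+72+82 = 501 points.
Next-best assignment: Rossi→Section 2pm, Delgado→Section 9am, Rivera→Section 4pm, Petrov→Section 10am, Lindqvist→Section 11am, Ivanova→Section 3pm = 494 points.

Max total: 501 points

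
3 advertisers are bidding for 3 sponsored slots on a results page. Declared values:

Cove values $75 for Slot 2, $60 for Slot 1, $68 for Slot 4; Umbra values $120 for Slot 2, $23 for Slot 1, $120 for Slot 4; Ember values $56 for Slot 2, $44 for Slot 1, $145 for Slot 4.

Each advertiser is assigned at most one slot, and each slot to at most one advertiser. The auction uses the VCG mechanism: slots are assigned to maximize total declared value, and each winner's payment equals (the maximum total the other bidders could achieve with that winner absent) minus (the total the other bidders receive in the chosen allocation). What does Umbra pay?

Umbra pays $15.

Efficient allocation: Cove→Slot 1 ($60), Umbra→Slot 2 ($120), Ember→Slot 4 ($145); total welfare W = $325.
Umbra receives Slot 2 at value $120, so the others get W − 120 = $205.
Without Umbra: best allocation of the remaining 2 bidders over all 3 slots is Cove→Slot 2 ($75), Ember→Slot 4 ($145), total $220.
VCG payment = (others' best without Umbra) − (others' welfare with Umbra) = 220 − 205 = $15.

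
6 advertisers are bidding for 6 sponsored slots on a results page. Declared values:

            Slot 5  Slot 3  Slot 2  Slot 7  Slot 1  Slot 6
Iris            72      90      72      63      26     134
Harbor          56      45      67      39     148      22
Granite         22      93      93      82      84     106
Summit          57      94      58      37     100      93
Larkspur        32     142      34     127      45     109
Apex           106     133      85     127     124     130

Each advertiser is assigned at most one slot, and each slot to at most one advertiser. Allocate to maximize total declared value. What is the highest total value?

Max total: $702

Optimal: Iris→Slot 6 ($134), Harbor→Slot 1 ($148), Granite→Slot 2 ($93), Summit→Slot 3 ($94), Larkspur→Slot 7 ($127), Apex→Slot 5 ($106) — total 134+148+93+94+127+106 = $702.
Next-best assignment: Iris→Slot 6, Harbor→Slot 1, Granite→Slot 2, Summit→Slot 5, Larkspur→Slot 3, Apex→Slot 7 = $701.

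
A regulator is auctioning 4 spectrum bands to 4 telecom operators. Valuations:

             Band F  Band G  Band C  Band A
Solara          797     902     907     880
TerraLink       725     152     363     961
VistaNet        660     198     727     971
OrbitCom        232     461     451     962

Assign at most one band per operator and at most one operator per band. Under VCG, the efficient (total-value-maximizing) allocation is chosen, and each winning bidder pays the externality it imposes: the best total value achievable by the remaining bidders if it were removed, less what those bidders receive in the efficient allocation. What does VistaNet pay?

VistaNet pays $5M.

Efficient allocation: Solara→Band G ($902M), TerraLink→Band F ($725M), VistaNet→Band C ($727M), OrbitCom→Band A ($962M); total welfare W = $3316M.
VistaNet receives Band C at value $727M, so the others get W − 727 = $2589M.
Without VistaNet: best allocation of the remaining 3 bidders over all 4 bands is Solara→Band C ($907M), TerraLink→Band F ($725M), OrbitCom→Band A ($962M), total $2594M.
VCG payment = (others' best without VistaNet) − (others' welfare with VistaNet) = 2594 − 2589 = $5M.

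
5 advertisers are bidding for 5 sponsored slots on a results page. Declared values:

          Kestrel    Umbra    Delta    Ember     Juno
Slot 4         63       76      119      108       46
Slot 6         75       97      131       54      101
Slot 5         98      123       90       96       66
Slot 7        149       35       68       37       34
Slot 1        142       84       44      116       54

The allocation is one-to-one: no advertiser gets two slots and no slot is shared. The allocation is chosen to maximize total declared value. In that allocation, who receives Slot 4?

Delta receives Slot 4.

Treat this as an assignment problem: match each advertiser to one slot.
Optimal: Kestrel→Slot 7 ($149), Umbra→Slot 5 ($123), Delta→Slot 4 ($119), Ember→Slot 1 ($116), Juno→Slot 6 ($101) — total 149+123+119+116+101 = $608.
No other one-to-one assignment exceeds $608.
Delta's own top slot is Slot 6 ($131), but forcing Delta→Slot 6 and reassigning the rest optimally gives only $565 — worse by 43.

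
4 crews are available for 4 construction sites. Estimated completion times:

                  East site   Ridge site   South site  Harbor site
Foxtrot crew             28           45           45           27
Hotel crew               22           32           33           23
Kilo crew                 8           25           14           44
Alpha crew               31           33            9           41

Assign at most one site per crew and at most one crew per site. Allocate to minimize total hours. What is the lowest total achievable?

Minimum total: 76 hours

This is a one-to-one assignment (minimum-cost bipartite matching).
Optimal: Foxtrot crew→Harbor site (27 hours), Hotel crew→Ridge site (32 hours), Kilo crew→East site (8 hours), Alpha crew→South site (9 hours) — total 27+32+8+9 = 76 hours.
Every other assignment is strictly worse.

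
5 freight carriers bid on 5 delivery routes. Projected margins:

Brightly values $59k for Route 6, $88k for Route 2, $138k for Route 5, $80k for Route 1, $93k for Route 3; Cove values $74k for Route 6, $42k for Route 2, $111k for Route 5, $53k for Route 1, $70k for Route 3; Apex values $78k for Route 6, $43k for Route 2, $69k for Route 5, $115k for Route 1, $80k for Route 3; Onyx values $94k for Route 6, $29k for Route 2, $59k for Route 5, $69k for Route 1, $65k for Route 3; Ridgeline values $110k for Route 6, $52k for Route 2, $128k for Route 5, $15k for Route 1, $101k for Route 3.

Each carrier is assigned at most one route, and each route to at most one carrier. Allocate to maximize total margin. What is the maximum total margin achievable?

This is a one-to-one assignment (maximum-weight bipartite matching).
Optimal: Brightly→Route 2 ($88k), Cove→Route 5 ($111k), Apex→Route 1 ($115k), Onyx→Route 6 ($94k), Ridgeline→Route 3 ($101k) — total 88+111+115+94+101 = $509k.
Max-entry greedy (repeatedly take the single best remaining cell) gives $462k, worse by 47.
Swapping Ridgeline↔Apex (Ridgeline→Route 1 $15k, Apex→Route 3 $80k) loses 121.

Max total: $509k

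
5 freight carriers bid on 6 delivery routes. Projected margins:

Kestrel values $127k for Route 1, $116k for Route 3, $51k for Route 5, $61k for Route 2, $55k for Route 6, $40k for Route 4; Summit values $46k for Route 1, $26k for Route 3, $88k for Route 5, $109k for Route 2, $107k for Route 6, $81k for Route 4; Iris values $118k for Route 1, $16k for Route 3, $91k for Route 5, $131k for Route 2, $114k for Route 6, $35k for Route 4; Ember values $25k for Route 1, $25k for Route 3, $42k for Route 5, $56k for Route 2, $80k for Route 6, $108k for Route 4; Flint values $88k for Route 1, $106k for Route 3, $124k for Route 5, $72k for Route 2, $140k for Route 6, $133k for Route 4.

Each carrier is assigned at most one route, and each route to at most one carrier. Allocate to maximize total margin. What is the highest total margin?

This is a one-to-one assignment (maximum-weight bipartite matching).
Optimal: Kestrel→Route 1 ($127k), Summit→Route 6 ($107k), Iris→Route 2 ($131k), Ember→Route 4 ($108k), Flint→Route 5 ($124k) — total 127+107+131+108+124 = $597k.
Row-greedy (each carrier in turn takes its best remaining route) gives $582k, worse by 15.
Next-best assignment: Kestrel→Route 1, Summit→Route 5, Iris→Route 2, Ember→Route 4, Flint→Route 6 = $594k.

Max total: $597k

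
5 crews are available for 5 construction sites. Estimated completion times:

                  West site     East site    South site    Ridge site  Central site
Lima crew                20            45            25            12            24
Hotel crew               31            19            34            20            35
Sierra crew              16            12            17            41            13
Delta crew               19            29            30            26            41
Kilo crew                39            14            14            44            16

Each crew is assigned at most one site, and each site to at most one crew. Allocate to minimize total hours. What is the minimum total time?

Optimal: Lima crew→Ridge site (12 hours), Hotel crew→East site (19 hours), Sierra crew→Central site (13 hours), Delta crew→West site (19 hours), Kilo crew→South site (14 hours) — total 12+19+13+19+14 = 77 hours.
Min-entry greedy (repeatedly take the single cheapest remaining cell) gives 92 hours, worse by 15.
Swapping Delta crew↔Lima crew (Delta crew→Ridge site 26 hours, Lima crew→West site 20 hours) adds 15.
Every other assignment is strictly worse.

Min total: 77 hours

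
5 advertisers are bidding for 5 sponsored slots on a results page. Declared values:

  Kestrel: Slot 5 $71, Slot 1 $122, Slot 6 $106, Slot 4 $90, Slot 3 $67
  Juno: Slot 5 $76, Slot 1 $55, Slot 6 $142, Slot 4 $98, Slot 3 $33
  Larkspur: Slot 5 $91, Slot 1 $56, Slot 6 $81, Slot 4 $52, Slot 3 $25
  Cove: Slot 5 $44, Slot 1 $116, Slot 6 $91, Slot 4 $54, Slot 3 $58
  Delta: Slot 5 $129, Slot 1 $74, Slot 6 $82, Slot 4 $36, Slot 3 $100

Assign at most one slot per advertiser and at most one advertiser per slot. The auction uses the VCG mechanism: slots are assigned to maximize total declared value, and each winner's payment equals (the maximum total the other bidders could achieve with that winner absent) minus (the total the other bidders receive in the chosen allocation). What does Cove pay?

Efficient allocation: Kestrel→Slot 4 ($90), Juno→Slot 6 ($142), Larkspur→Slot 5 ($91), Cove→Slot 1 ($116), Delta→Slot 3 ($100); total welfare W = $539.
Cove receives Slot 1 at value $116, so the others get W − 116 = $423.
Without Cove: best allocation of the remaining 4 bidders over all 5 slots is Kestrel→Slot 1 ($122), Juno→Slot 6 ($142), Larkspur→Slot 5 ($91), Delta→Slot 3 ($100), total $455.
VCG payment = (others' best without Cove) − (others' welfare with Cove) = 455 − 423 = $32.

Cove pays $32.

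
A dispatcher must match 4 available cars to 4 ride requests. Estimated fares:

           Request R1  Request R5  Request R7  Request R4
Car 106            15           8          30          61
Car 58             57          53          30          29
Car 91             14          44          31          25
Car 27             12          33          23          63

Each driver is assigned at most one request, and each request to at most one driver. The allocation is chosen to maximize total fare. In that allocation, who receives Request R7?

Optimal: Car 106→Request R7 ($30), Car 58→Request R1 ($57), Car 91→Request R5 ($44), Car 27→Request R4 ($63) — total 30+57+44+63 = $194.
Row-greedy (each driver in turn takes its best remaining request) gives $185, worse by 9.
Next-best assignment: Car 106→Request R4, Car 58→Request R1, Car 91→Request R5, Car 27→Request R7 = $185.
Checked against all permutations: $194 is optimal.
Car 106's own top request is Request R4 ($61), but forcing Car 106→Request R4 and reassigning the rest optimally gives only $185 — worse by 9.

Car 106 receives Request R7.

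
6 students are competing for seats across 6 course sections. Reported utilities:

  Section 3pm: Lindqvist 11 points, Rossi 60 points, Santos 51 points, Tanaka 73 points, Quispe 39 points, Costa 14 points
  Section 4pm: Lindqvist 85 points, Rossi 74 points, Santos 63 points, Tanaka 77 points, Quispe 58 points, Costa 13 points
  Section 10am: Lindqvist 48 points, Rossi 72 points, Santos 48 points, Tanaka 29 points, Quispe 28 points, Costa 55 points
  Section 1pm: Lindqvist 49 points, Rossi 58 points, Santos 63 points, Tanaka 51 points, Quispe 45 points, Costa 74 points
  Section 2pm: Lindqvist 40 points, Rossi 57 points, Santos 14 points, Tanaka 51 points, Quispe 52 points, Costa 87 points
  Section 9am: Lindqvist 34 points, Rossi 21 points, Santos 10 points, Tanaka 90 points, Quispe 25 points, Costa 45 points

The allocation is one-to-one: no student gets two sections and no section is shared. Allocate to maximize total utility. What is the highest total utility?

Maximum total: 436 points

Optimal: Lindqvist→Section 4pm (85 points), Rossi→Section 10am (72 points), Santos→Section 1pm (63 points), Tanaka→Section 9am (90 points), Quispe→Section 3pm (39 points), Costa→Section 2pm (87 points) — total 85+72+63+90+39+87 = 436 points.
Row-greedy (each student in turn takes its best remaining section) gives 376 points, worse by 60.
Every other assignment is strictly worse.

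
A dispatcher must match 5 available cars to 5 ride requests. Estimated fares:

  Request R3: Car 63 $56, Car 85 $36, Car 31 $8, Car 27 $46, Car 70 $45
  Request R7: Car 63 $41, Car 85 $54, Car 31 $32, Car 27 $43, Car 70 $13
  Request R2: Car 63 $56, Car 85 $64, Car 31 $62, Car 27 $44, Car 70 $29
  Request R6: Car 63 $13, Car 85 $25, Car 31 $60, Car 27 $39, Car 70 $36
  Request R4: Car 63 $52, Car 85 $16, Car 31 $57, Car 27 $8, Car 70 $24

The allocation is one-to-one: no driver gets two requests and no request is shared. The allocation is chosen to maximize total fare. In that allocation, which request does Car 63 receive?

Optimal: Car 63→Request R4 ($52), Car 85→Request R2 ($64), Car 31→Request R6 ($60), Car 27→Request R7 ($43), Car 70→Request R3 ($45) — total 52+64+60+43+45 = $264.
Max-entry greedy (repeatedly take the single best remaining cell) gives $247, worse by 17.
Next-best assignment: Car 63→Request R3, Car 85→Request R2, Car 31→Request R4, Car 27→Request R7, Car 70→Request R6 = $256.
Every other assignment is strictly worse.
Car 63's own top request is Request R3 ($56), but forcing Car 63→Request R3 and reassigning the rest optimally gives only $256 — worse by 8.

Car 63 receives Request R4.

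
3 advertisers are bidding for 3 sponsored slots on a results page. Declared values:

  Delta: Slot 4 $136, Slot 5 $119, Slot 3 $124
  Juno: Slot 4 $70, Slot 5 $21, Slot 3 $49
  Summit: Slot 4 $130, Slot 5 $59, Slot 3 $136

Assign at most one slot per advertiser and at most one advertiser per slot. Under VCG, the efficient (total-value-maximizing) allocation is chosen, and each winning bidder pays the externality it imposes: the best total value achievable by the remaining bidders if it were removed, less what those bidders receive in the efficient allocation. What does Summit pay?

Summit pays $5.

Efficient allocation: Delta→Slot 5 ($119), Juno→Slot 4 ($70), Summit→Slot 3 ($136); total welfare W = $325.
Summit receives Slot 3 at value $136, so the others get W − 136 = $189.
Without Summit: best allocation of the remaining 2 bidders over all 3 slots is Delta→Slot 3 ($124), Juno→Slot 4 ($70), total $194.
VCG payment = (others' best without Summit) − (others' welfare with Summit) = 194 − 189 = $5.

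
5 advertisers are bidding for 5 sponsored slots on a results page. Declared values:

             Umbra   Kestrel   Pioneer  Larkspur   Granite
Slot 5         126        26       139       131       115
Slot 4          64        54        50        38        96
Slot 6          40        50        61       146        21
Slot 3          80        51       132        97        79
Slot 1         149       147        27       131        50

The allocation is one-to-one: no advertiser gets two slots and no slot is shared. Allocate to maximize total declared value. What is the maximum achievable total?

Max total: $647

Optimal: Umbra→Slot 5 ($126), Kestrel→Slot 1 ($147), Pioneer→Slot 3 ($132), Larkspur→Slot 6 ($146), Granite→Slot 4 ($96) — total 126+147+132+146+96 = $647.
Max-entry greedy (repeatedly take the single best remaining cell) gives $581, worse by 66.
Next-best assignment: Umbra→Slot 3, Kestrel→Slot 1, Pioneer→Slot 5, Larkspur→Slot 6, Granite→Slot 4 = $608.
Checked against all permutations: $647 is optimal.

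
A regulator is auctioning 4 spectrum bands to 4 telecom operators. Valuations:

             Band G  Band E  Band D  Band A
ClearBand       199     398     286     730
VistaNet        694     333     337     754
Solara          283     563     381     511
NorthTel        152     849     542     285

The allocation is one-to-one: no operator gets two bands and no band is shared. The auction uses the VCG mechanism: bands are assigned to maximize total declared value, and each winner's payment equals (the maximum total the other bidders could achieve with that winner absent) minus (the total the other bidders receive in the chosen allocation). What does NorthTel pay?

NorthTel pays $182M.

Efficient allocation: ClearBand→Band A ($730M), VistaNet→Band G ($694M), Solara→Band D ($381M), NorthTel→Band E ($849M); total welfare W = $2654M.
NorthTel receives Band E at value $849M, so the others get W − 849 = $1805M.
Without NorthTel: best allocation of the remaining 3 bidders over all 4 bands is ClearBand→Band A ($730M), VistaNet→Band G ($694M), Solara→Band E ($563M), total $1987M.
VCG payment = (others' best without NorthTel) − (others' welfare with NorthTel) = 1987 − 1805 = $182M.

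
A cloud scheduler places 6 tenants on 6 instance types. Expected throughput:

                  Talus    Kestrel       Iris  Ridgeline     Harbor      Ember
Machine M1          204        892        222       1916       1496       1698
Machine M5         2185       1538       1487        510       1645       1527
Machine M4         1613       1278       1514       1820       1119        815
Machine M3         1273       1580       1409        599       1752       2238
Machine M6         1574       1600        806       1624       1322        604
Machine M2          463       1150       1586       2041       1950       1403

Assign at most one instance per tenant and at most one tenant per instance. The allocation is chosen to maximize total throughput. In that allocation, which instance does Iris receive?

Iris receives Machine M4.

Optimal: Talus→Machine M5 (2185 ops/s), Kestrel→Machine M6 (1600 ops/s), Iris→Machine M4 (1514 ops/s), Ridgeline→Machine M1 (1916 ops/s), Harbor→Machine M2 (1950 ops/s), Ember→Machine M3 (2238 ops/s) — total 2185+1600+1514+1916+1950+2238 = 11403 ops/s.
Max-entry greedy (repeatedly take the single best remaining cell) gives 11074 ops/s, worse by 329.
Every other assignment is strictly worse.
Iris's own top instance is Machine M2 (1586 ops/s), but forcing Iris→Machine M2 and reassigning the rest optimally gives only 10925 ops/s — worse by 478.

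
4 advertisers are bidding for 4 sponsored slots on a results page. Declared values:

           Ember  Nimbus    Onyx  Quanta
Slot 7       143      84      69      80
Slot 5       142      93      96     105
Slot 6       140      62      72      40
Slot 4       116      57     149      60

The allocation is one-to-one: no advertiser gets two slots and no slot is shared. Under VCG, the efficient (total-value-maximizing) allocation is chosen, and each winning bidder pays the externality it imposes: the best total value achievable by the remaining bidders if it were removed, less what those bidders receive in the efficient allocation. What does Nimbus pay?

Efficient allocation: Ember→Slot 6 ($140), Nimbus→Slot 7 ($84), Onyx→Slot 4 ($149), Quanta→Slot 5 ($105); total welfare W = $478.
Nimbus receives Slot 7 at value $84, so the others get W − 84 = $394.
Without Nimbus: best allocation of the remaining 3 bidders over all 4 slots is Ember→Slot 7 ($143), Onyx→Slot 4 ($149), Quanta→Slot 5 ($105), total $397.
VCG payment = (others' best without Nimbus) − (others' welfare with Nimbus) = 397 − 394 = $3.

Nimbus pays $3.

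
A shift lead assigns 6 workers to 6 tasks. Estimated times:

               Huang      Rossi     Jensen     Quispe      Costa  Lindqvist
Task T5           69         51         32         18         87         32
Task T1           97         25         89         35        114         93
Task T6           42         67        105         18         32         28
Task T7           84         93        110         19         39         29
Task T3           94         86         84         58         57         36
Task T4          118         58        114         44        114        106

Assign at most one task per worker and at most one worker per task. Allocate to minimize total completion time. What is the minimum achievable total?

Min total: 218 min

This is the linear assignment problem.
Optimal: Huang→Task T6 (42 min), Rossi→Task T1 (25 min), Jensen→Task T5 (32 min), Quispe→Task T4 (44 min), Costa→Task T7 (39 min), Lindqvist→Task T3 (36 min) — total 42+25+32+44+39+36 = 218 min.
Column-greedy (each task in turn goes to its cheapest remaining worker) gives 312 min, worse by 94.
Next-best assignment: Huang→Task T6, Rossi→Task T1, Jensen→Task T5, Quispe→Task T4, Costa→Task T3, Lindqvist→Task T7 = 229 min.
Every other assignment is strictly worse.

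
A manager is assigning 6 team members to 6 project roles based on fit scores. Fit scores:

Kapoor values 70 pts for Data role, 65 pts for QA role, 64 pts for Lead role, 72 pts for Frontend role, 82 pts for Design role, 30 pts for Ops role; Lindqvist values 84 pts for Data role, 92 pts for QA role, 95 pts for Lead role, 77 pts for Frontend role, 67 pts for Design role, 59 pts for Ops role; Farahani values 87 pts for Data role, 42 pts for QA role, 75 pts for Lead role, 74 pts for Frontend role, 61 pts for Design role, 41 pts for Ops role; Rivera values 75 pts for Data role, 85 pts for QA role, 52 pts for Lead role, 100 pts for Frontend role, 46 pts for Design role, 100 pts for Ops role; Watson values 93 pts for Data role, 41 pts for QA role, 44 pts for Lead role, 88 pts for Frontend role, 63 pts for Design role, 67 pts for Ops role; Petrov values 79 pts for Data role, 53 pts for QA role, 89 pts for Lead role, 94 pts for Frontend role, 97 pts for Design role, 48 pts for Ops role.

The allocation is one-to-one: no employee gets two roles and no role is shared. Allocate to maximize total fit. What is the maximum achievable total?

Maximum total: 538 pts

Optimal: Kapoor→Design role (82 pts), Lindqvist→QA role (92 pts), Farahani→Data role (87 pts), Rivera→Ops role (100 pts), Watson→Frontend role (88 pts), Petrov→Lead role (89 pts) — total 82+92+87+100+88+89 = 538 pts.
Row-greedy (each employee in turn takes its best remaining role) gives 484 pts, worse by 54.
Swapping Watson↔Rivera (Watson→Ops role 67 pts, Rivera→Frontend role 100 pts) loses 21.
No other one-to-one assignment exceeds 538 pts.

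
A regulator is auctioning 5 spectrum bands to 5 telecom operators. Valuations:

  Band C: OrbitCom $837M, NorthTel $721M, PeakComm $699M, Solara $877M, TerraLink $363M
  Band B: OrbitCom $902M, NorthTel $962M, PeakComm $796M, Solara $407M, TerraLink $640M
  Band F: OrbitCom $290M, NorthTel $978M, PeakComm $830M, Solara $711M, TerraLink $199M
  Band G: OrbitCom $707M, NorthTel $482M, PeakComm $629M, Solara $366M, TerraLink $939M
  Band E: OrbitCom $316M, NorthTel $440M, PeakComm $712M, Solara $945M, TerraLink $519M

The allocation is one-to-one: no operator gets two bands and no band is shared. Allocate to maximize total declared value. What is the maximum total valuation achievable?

This is the linear assignment problem.
Optimal: OrbitCom→Band C ($837M), NorthTel→Band B ($962M), PeakComm→Band F ($830M), Solara→Band E ($945M), TerraLink→Band G ($939M) — total 837+962+830+945+939 = $4513M.
Row-greedy (each operator in turn takes its best remaining band) gives $4408M, worse by 105.
Next-best assignment: OrbitCom→Band C, NorthTel→Band F, PeakComm→Band B, Solara→Band E, TerraLink→Band G = $4495M.
Checked against all permutations: $4513M is optimal.

Max total: $4513M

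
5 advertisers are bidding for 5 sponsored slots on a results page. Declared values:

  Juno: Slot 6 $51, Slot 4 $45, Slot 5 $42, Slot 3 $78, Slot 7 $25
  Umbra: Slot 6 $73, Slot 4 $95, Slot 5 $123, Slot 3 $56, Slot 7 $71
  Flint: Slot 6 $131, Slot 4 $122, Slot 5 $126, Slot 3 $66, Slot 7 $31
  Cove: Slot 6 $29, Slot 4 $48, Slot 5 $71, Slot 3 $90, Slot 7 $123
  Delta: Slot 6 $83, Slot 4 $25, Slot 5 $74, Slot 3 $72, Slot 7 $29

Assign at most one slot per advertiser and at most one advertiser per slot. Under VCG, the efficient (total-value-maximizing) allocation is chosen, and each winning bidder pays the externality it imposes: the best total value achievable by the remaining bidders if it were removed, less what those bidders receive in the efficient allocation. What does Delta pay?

Efficient allocation: Juno→Slot 3 ($78), Umbra→Slot 5 ($123), Flint→Slot 4 ($122), Cove→Slot 7 ($123), Delta→Slot 6 ($83); total welfare W = $529.
Delta receives Slot 6 at value $83, so the others get W − 83 = $446.
Without Delta: best allocation of the remaining 4 bidders over all 5 slots is Juno→Slot 3 ($78), Umbra→Slot 5 ($123), Flint→Slot 6 ($131), Cove→Slot 7 ($123), total $455.
VCG payment = (others' best without Delta) − (others' welfare with Delta) = 455 − 446 = $9.

Delta pays $9.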